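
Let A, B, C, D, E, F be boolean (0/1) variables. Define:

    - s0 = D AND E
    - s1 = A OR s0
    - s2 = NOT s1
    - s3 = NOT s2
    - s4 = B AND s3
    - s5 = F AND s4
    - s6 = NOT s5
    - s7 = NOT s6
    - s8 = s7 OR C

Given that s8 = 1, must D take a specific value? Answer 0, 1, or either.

Both values of D occur among assignments with s8 = 1:
  D=0: A=0, B=0, C=1, D=0, E=0, F=0
  D=1: A=0, B=0, C=1, D=1, E=0, F=0

either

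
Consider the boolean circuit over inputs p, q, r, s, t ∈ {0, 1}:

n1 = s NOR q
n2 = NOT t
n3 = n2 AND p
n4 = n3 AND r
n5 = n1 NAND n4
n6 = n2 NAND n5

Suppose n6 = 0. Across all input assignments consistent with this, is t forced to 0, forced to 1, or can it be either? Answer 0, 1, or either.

0

n6 = n2 NAND n5 must be 0, so both n2 = 1 and n5 = 1.
Every assignment with n6 = 0 has t = 0; there are 15 such assignment(s).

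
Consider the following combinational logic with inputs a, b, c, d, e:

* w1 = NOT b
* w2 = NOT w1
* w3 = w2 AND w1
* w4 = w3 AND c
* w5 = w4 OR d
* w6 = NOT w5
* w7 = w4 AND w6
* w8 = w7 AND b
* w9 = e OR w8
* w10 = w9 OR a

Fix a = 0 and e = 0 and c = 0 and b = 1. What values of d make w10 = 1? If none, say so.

no solution exists

With a = 0 and e = 0 and c = 0 and b = 1 fixed, none of the 2 settings of d give w10 = 1.
For example, with d=0:
w1 = NOT b = NOT 1 = 0
w2 = NOT w1 = NOT 0 = 1
w3 = w2 AND w1 = 1 AND 0 = 0
w4 = w3 AND c = 0 AND 0 = 0
w5 = w4 OR d = 0 OR 0 = 0
w6 = NOT w5 = NOT 0 = 1
w7 = w4 AND w6 = 0 AND 1 = 0
w8 = w7 AND b = 0 AND 1 = 0
w9 = e OR w8 = 0 OR 0 = 0
w10 = w9 OR a = 0 OR 0 = 0
giving w10 = 0 ≠ 1.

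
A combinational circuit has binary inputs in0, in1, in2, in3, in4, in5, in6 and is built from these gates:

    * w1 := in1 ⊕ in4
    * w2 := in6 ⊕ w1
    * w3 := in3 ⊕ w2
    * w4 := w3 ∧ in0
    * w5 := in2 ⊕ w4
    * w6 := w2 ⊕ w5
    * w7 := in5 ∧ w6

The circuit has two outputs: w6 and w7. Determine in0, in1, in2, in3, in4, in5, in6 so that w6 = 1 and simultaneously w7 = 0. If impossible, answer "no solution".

in0=1, in1=0, in2=1, in3=0, in4=1, in5=0, in6=1

Check with in0=1, in1=0, in2=1, in3=0, in4=1, in5=0, in6=1:
w1 = in1 ⊕ in4 = 0 ⊕ 1 = 1
w2 = in6 ⊕ w1 = 1 ⊕ 1 = 0
w3 = in3 ⊕ w2 = 0 ⊕ 0 = 0
w4 = w3 ∧ in0 = 0 ∧ 1 = 0
w5 = in2 ⊕ w4 = 1 ⊕ 0 = 1
w6 = w2 ⊕ w5 = 0 ⊕ 1 = 1
w7 = in5 ∧ w6 = 0 ∧ 1 = 0
So w6 = 1 and w7 = 0.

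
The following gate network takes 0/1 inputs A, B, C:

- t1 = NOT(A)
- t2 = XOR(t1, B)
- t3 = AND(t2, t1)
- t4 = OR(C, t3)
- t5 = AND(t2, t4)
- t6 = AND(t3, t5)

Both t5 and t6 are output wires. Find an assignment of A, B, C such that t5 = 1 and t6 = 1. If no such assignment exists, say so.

Check with A=0, B=0, C=0:
t1 = NOT(A) = NOT 0 = 1
t2 = XOR(t1, B) = XOR(1, 0) = 1
t3 = AND(t2, t1) = AND(1, 1) = 1
t4 = OR(C, t3) = OR(0, 1) = 1
t5 = AND(t2, t4) = AND(1, 1) = 1
t6 = AND(t3, t5) = AND(1, 1) = 1
So t5 = 1 and t6 = 1.

A=0, B=0, C=0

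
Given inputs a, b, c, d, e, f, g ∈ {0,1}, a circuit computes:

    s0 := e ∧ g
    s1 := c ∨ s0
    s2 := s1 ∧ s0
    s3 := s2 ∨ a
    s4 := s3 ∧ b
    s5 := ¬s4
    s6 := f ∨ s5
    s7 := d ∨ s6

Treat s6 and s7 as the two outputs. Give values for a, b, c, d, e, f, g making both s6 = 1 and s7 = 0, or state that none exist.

no solution exists

Across all 128 input combinations, none give both s6 = 1 and s7 = 0.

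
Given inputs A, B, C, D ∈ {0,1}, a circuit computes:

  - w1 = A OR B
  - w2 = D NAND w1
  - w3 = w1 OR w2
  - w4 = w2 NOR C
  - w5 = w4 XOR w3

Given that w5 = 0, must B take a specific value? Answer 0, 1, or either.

either

Both values of B occur among assignments with w5 = 0:
  B=0: A=1, B=0, C=0, D=1
  B=1: A=0, B=1, C=0, D=1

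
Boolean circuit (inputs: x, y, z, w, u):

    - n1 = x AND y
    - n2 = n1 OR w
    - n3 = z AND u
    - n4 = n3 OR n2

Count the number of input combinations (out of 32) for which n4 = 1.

23

n4 = n3 OR n2 must be 1, so at least one of n3, n2 is 1.
Enumerating the 32 input combinations, 23 give n4 = 1 and 9 give n4 = 0.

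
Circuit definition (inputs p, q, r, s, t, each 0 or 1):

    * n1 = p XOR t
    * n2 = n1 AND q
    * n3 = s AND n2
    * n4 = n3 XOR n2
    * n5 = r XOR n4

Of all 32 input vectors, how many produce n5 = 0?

n5 = r XOR n4 must be 0, so r and n4 are equal.
Enumerating the 32 input combinations, 16 give n5 = 0 and 16 give n5 = 1.

16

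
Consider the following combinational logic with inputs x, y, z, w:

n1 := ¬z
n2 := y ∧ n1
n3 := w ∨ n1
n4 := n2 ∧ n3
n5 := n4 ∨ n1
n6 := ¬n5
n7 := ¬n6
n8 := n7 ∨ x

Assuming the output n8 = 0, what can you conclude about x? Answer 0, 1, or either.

0

n8 = n7 ∨ x must be 0, so both n7 = 0 and x = 0.
n7 = ¬n6 must be 0, so n6 = 1.
Every assignment with n8 = 0 has x = 0; there are 4 such assignment(s).
  x=0, y=0, z=1, w=0
  x=0, y=0, z=1, w=1
  x=0, y=1, z=1, w=0
  x=0, y=1, z=1, w=1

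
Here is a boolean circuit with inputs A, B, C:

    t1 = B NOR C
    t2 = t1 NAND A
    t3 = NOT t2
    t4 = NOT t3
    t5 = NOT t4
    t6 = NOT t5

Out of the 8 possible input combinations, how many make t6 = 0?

t6 = NOT t5 must be 0, so t5 = 1.
Satisfying assignments:
  A=1, B=0, C=0

1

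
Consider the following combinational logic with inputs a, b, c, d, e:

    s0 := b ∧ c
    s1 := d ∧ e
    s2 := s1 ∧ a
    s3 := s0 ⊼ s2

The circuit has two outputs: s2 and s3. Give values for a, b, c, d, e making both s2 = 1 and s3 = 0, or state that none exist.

a=1 b=1 c=1 d=1 e=1

Check with a=1 b=1 c=1 d=1 e=1:
s0 = b ∧ c = 1 ∧ 1 = 1
s1 = d ∧ e = 1 ∧ 1 = 1
s2 = s1 ∧ a = 1 ∧ 1 = 1
s3 = s0 ⊼ s2 = 1 ⊼ 1 = 0
So s2 = 1 and s3 = 0.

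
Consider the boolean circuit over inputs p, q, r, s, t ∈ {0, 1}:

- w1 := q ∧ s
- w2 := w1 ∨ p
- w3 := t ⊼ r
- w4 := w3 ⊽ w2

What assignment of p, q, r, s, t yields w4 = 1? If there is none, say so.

p=0 q=0 r=1 s=1 t=1

w4 = w3 ⊽ w2 must be 1, so both w3 = 0 and w2 = 0.
w3 = t ⊼ r must be 0, so both t = 1 and r = 1.
w2 = w1 ∨ p must be 0, so both w1 = 0 and p = 0.
Check with p=0 q=0 r=1 s=1 t=1:
w1 = q ∧ s = 0 ∧ 1 = 0
w2 = w1 ∨ p = 0 ∨ 0 = 0
w3 = t ⊼ r = 1 ⊼ 1 = 0
w4 = w3 ⊽ w2 = 0 ⊽ 0 = 1
So w4 = 1 as required.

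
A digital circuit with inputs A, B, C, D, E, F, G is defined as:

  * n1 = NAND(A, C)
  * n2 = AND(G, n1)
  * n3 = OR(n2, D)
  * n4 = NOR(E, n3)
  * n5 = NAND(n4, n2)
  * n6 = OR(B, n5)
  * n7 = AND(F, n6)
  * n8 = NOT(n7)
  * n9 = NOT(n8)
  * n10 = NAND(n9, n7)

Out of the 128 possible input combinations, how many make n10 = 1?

n10 = NAND(n9, n7) must be 1, so at least one of n9, n7 is 0.
Enumerating the 128 input combinations, 64 give n10 = 1 and 64 give n10 = 0.

64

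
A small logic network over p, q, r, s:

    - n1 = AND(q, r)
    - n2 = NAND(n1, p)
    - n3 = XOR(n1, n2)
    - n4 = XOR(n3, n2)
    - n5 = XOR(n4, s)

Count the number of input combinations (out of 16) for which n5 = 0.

8

n5 = XOR(n4, s) must be 0, so n4 and s are equal.
Enumerating the 16 input combinations, 8 give n5 = 0 and 8 give n5 = 1.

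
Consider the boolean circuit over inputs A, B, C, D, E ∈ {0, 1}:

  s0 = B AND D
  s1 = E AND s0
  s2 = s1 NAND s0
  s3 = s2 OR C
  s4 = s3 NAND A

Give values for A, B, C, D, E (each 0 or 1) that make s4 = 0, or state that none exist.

A=1 B=0 C=0 D=1 E=0

Check with A=1 B=0 C=0 D=1 E=0:
s0 = B AND D = 0 AND 1 = 0
s1 = E AND s0 = 0 AND 0 = 0
s2 = s1 NAND s0 = 0 NAND 0 = 1
s3 = s2 OR C = 1 OR 0 = 1
s4 = s3 NAND A = 1 NAND 1 = 0
So s4 = 0 as required.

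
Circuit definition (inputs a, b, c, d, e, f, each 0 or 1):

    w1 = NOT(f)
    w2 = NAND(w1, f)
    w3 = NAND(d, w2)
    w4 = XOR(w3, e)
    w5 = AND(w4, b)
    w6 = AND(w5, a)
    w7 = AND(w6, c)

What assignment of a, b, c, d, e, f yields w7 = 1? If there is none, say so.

a=1 b=1 c=1 d=0 e=0 f=1

w7 = AND(w6, c) must be 1, so both w6 = 1 and c = 1.
Check with a=1 b=1 c=1 d=0 e=0 f=1:
w1 = NOT(f) = NOT 1 = 0
w2 = NAND(w1, f) = NAND(0, 1) = 1
w3 = NAND(d, w2) = NAND(0, 1) = 1
w4 = XOR(w3, e) = XOR(1, 0) = 1
w5 = AND(w4, b) = AND(1, 1) = 1
w6 = AND(w5, a) = AND(1, 1) = 1
w7 = AND(w6, c) = AND(1, 1) = 1
So w7 = 1 as required.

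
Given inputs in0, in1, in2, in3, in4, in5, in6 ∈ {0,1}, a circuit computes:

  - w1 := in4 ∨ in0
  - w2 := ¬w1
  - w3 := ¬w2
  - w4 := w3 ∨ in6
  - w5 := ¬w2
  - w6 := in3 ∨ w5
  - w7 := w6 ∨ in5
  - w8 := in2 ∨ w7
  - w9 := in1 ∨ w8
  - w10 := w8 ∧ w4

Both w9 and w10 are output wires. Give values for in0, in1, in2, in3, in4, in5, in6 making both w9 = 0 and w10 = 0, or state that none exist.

in0=0, in1=0, in2=0, in3=0, in4=0, in5=0, in6=0

Check with in0=0, in1=0, in2=0, in3=0, in4=0, in5=0, in6=0:
w1 = in4 ∨ in0 = 0 ∨ 0 = 0
w2 = ¬w1 = ¬0 = 1
w3 = ¬w2 = ¬1 = 0
w4 = w3 ∨ in6 = 0 ∨ 0 = 0
w5 = ¬w2 = ¬1 = 0
w6 = in3 ∨ w5 = 0 ∨ 0 = 0
w7 = w6 ∨ in5 = 0 ∨ 0 = 0
w8 = in2 ∨ w7 = 0 ∨ 0 = 0
w9 = in1 ∨ w8 = 0 ∨ 0 = 0
w10 = w8 ∧ w4 = 0 ∧ 0 = 0
So w9 = 0 and w10 = 0.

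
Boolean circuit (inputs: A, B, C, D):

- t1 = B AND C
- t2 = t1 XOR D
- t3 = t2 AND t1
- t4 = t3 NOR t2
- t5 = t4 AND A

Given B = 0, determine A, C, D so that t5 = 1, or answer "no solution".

A=1, C=0, D=0

t5 = t4 AND A must be 1, so both t4 = 1 and A = 1.
t4 = t3 NOR t2 must be 1, so both t3 = 0 and t2 = 0.
Check with B = 0 and A=1, C=0, D=0:
t1 = B AND C = 0 AND 0 = 0
t2 = t1 XOR D = 0 XOR 0 = 0
t3 = t2 AND t1 = 0 AND 0 = 0
t4 = t3 NOR t2 = 0 NOR 0 = 1
t5 = t4 AND A = 1 AND 1 = 1
So t5 = 1.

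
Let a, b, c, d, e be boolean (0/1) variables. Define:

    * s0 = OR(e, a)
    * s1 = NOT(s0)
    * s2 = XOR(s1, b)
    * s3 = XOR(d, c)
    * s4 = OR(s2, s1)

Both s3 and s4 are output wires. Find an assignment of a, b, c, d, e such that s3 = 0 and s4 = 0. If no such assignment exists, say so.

Check with a=1 b=0 c=1 d=1 e=0:
s0 = OR(e, a) = OR(0, 1) = 1
s1 = NOT(s0) = NOT 1 = 0
s2 = XOR(s1, b) = XOR(0, 0) = 0
s3 = XOR(d, c) = XOR(1, 1) = 0
s4 = OR(s2, s1) = OR(0, 0) = 0
So s3 = 0 and s4 = 0.

a=1 b=0 c=1 d=1 e=0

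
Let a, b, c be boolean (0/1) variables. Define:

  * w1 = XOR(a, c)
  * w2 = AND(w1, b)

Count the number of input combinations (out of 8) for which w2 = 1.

2

w2 = AND(w1, b) must be 1, so both w1 = 1 and b = 1.
w1 = XOR(a, c) must be 1, so a and c differ.
Satisfying assignments:
  a=0, b=1, c=1
  a=1, b=1, c=0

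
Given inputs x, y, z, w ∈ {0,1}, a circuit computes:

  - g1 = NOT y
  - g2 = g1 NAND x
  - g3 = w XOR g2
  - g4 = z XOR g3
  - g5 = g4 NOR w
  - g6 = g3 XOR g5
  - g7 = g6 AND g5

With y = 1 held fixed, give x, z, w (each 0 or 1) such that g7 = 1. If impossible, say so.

With y = 1 fixed, none of the 8 settings of x, z, w give g7 = 1.
For example, with x=0, z=1, w=0:
g1 = NOT y = NOT 1 = 0
g2 = g1 NAND x = 0 NAND 0 = 1
g3 = w XOR g2 = 0 XOR 1 = 1
g4 = z XOR g3 = 1 XOR 1 = 0
g5 = g4 NOR w = 0 NOR 0 = 1
g6 = g3 XOR g5 = 1 XOR 1 = 0
g7 = g6 AND g5 = 0 AND 1 = 0
giving g7 = 0 ≠ 1.

no solution exists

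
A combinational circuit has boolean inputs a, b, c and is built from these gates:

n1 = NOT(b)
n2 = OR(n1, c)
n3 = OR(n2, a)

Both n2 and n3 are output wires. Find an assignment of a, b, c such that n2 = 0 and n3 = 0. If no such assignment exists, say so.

Check with a=0, b=1, c=0:
n1 = NOT(b) = NOT 1 = 0
n2 = OR(n1, c) = OR(0, 0) = 0
n3 = OR(n2, a) = OR(0, 0) = 0
So n2 = 0 and n3 = 0.

a=0, b=1, c=0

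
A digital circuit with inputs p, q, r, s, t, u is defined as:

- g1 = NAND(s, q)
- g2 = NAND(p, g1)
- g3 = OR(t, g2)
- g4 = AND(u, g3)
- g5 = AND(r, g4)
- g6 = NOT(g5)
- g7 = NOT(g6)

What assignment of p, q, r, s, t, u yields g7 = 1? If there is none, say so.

g7 = NOT(g6) must be 1, so g6 = 0.
g6 = NOT(g5) must be 0, so g5 = 1.
g5 = AND(r, g4) must be 1, so both r = 1 and g4 = 1.
Check with p=0, q=0, r=1, s=1, t=1, u=1:
g1 = NAND(s, q) = NAND(1, 0) = 1
g2 = NAND(p, g1) = NAND(0, 1) = 1
g3 = OR(t, g2) = OR(1, 1) = 1
g4 = AND(u, g3) = AND(1, 1) = 1
g5 = AND(r, g4) = AND(1, 1) = 1
g6 = NOT(g5) = NOT 1 = 0
g7 = NOT(g6) = NOT 0 = 1
So g7 = 1 as required.

p=0, q=0, r=1, s=1, t=1, u=1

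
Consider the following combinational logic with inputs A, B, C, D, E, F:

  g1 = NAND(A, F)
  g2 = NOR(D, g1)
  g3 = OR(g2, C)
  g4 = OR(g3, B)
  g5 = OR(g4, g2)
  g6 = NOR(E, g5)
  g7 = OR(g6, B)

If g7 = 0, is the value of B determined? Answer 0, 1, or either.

0

g7 = OR(g6, B) must be 0, so both g6 = 0 and B = 0.
g6 = NOR(E, g5) must be 0, so at least one of E, g5 is 1.
Every assignment with g7 = 0 has B = 0; there are 25 such assignment(s).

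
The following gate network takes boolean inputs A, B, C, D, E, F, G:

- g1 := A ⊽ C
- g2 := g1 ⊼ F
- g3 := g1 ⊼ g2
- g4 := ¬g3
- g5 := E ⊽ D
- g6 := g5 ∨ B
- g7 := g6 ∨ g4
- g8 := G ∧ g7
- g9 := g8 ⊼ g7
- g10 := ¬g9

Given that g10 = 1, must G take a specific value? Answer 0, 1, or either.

g10 = ¬g9 must be 1, so g9 = 0.
Every assignment with g10 = 1 has G = 1; there are 43 such assignment(s).

1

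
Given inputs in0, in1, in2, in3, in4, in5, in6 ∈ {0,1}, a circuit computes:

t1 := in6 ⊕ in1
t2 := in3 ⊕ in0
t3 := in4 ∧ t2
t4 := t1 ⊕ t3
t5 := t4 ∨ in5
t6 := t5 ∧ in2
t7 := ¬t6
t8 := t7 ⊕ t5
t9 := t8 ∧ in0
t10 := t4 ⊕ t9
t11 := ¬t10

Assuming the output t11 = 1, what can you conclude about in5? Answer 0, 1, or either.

Both values of in5 occur among assignments with t11 = 1:
  in5=0: in0=0, in1=0, in2=0, in3=0, in4=0, in5=0, in6=0
  in5=1: in0=0, in1=0, in2=0, in3=0, in4=0, in5=1, in6=0

either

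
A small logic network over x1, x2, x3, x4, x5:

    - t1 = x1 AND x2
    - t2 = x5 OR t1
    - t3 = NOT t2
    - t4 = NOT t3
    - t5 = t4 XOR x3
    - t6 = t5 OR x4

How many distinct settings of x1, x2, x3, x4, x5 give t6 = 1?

t6 = t5 OR x4 must be 1, so at least one of t5, x4 is 1.
Enumerating the 32 input combinations, 24 give t6 = 1 and 8 give t6 = 0.

24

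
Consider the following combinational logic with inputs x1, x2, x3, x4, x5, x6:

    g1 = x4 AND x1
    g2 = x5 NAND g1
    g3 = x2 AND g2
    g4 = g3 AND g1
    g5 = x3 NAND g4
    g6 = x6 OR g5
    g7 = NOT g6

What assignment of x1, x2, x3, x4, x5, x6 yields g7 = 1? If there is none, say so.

g7 = NOT g6 must be 1, so g6 = 0.
g6 = x6 OR g5 must be 0, so both x6 = 0 and g5 = 0.
Check with x1=1 x2=1 x3=1 x4=1 x5=0 x6=0:
g1 = x4 AND x1 = 1 AND 1 = 1
g2 = x5 NAND g1 = 0 NAND 1 = 1
g3 = x2 AND g2 = 1 AND 1 = 1
g4 = g3 AND g1 = 1 AND 1 = 1
g5 = x3 NAND g4 = 1 NAND 1 = 0
g6 = x6 OR g5 = 0 OR 0 = 0
g7 = NOT g6 = NOT 0 = 1
So g7 = 1 as required.

x1=1 x2=1 x3=1 x4=1 x5=0 x6=0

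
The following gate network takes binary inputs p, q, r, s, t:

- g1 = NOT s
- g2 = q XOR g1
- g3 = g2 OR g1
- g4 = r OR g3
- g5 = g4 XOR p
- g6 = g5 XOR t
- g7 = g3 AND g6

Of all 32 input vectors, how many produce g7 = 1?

12

g7 = g3 AND g6 must be 1, so both g3 = 1 and g6 = 1.
Enumerating the 32 input combinations, 12 give g7 = 1 and 20 give g7 = 0.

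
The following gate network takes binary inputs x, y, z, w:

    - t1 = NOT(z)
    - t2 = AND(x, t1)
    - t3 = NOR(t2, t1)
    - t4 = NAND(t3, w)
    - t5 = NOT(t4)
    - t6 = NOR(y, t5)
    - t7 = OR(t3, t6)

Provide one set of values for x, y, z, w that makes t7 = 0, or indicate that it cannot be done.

x=1 y=1 z=0 w=0

t7 = OR(t3, t6) must be 0, so both t3 = 0 and t6 = 0.
t3 = NOR(t2, t1) must be 0, so at least one of t2, t1 is 1.
t6 = NOR(y, t5) must be 0, so at least one of y, t5 is 1.
Check with x=1 y=1 z=0 w=0:
t1 = NOT(z) = NOT 0 = 1
t2 = AND(x, t1) = AND(1, 1) = 1
t3 = NOR(t2, t1) = NOR(1, 1) = 0
t4 = NAND(t3, w) = NAND(0, 0) = 1
t5 = NOT(t4) = NOT 1 = 0
t6 = NOR(y, t5) = NOR(1, 0) = 0
t7 = OR(t3, t6) = OR(0, 0) = 0
So t7 = 0 as required.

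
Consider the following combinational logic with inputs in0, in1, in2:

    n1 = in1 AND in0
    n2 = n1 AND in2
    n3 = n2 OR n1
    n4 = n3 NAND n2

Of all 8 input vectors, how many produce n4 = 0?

1

n4 = n3 NAND n2 must be 0, so both n3 = 1 and n2 = 1.
n3 = n2 OR n1 must be 1, so at least one of n2, n1 is 1.
Enumerating the 8 input combinations, 1 give n4 = 0 and 7 give n4 = 1.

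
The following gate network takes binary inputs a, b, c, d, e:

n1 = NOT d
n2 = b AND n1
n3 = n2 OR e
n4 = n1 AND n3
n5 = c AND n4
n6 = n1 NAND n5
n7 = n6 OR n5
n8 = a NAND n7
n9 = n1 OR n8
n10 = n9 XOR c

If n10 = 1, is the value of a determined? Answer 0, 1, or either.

Both values of a occur among assignments with n10 = 1:
  a=0: a=0, b=0, c=0, d=0, e=0
  a=1: a=1, b=0, c=0, d=0, e=0

either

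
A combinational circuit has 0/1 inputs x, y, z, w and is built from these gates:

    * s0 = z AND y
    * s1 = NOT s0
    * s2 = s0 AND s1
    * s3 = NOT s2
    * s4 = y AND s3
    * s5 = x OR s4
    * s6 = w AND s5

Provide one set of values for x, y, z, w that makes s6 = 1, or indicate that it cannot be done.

s6 = w AND s5 must be 1, so both w = 1 and s5 = 1.
s5 = x OR s4 must be 1, so at least one of x, s4 is 1.
Check with x=1, y=0, z=0, w=1:
s0 = z AND y = 0 AND 0 = 0
s1 = NOT s0 = NOT 0 = 1
s2 = s0 AND s1 = 0 AND 1 = 0
s3 = NOT s2 = NOT 0 = 1
s4 = y AND s3 = 0 AND 1 = 0
s5 = x OR s4 = 1 OR 0 = 1
s6 = w AND s5 = 1 AND 1 = 1
So s6 = 1 as required.

x=1, y=0, z=0, w=1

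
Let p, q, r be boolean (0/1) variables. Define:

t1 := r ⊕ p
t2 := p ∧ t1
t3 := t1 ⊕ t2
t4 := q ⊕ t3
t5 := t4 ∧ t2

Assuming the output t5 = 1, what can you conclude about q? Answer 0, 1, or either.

1

t5 = t4 ∧ t2 must be 1, so both t4 = 1 and t2 = 1.
Every assignment with t5 = 1 has q = 1; there are 1 such assignment(s).
  p=1, q=1, r=0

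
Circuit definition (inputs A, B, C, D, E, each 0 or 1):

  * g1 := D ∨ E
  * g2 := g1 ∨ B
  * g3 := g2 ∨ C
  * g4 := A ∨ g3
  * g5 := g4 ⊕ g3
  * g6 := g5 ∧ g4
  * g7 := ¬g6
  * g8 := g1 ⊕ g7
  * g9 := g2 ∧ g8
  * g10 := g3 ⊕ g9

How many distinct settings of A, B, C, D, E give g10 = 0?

6

g10 = g3 ⊕ g9 must be 0, so g3 and g9 are equal.
Satisfying assignments:
  A=0, B=0, C=0, D=0, E=0
  A=0, B=1, C=0, D=0, E=0
  A=0, B=1, C=1, D=0, E=0
  A=1, B=0, C=0, D=0, E=0
  A=1, B=1, C=0, D=0, E=0
  A=1, B=1, C=1, D=0, E=0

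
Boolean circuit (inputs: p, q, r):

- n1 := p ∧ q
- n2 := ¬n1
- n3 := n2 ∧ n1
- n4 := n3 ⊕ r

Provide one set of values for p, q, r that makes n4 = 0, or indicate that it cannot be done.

p=0, q=1, r=0

Check with p=0, q=1, r=0:
n1 = p ∧ q = 0 ∧ 1 = 0
n2 = ¬n1 = ¬0 = 1
n3 = n2 ∧ n1 = 1 ∧ 0 = 0
n4 = n3 ⊕ r = 0 ⊕ 0 = 0
So n4 = 0 as required.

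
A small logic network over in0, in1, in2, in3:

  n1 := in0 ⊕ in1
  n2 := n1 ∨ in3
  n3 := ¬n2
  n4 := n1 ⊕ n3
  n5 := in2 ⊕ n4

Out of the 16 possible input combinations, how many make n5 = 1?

8

n5 = in2 ⊕ n4 must be 1, so in2 and n4 differ.
Enumerating the 16 input combinations, 8 give n5 = 1 and 8 give n5 = 0.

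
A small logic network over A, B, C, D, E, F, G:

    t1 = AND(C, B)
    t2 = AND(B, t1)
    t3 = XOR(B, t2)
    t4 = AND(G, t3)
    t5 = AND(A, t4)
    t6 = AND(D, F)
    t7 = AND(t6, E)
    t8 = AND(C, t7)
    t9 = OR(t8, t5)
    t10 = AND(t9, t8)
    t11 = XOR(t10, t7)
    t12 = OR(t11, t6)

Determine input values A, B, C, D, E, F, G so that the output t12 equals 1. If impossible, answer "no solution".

Check with A=0, B=0, C=1, D=1, E=0, F=1, G=0:
t1 = AND(C, B) = AND(1, 0) = 0
t2 = AND(B, t1) = AND(0, 0) = 0
t3 = XOR(B, t2) = XOR(0, 0) = 0
t4 = AND(G, t3) = AND(0, 0) = 0
t5 = AND(A, t4) = AND(0, 0) = 0
t6 = AND(D, F) = AND(1, 1) = 1
t7 = AND(t6, E) = AND(1, 0) = 0
t8 = AND(C, t7) = AND(1, 0) = 0
t9 = OR(t8, t5) = OR(0, 0) = 0
t10 = AND(t9, t8) = AND(0, 0) = 0
t11 = XOR(t10, t7) = XOR(0, 0) = 0
t12 = OR(t11, t6) = OR(0, 1) = 1
So t12 = 1 as required.

A=0, B=0, C=1, D=1, E=0, F=1, G=0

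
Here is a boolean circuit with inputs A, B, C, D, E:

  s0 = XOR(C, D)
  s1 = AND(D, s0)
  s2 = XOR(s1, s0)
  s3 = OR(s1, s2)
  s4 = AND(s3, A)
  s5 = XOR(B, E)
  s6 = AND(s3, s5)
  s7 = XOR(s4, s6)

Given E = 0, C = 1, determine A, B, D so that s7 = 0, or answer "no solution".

A=1 B=1 D=0

Check with E = 0, C = 1 and A=1, B=1, D=0:
s0 = XOR(C, D) = XOR(1, 0) = 1
s1 = AND(D, s0) = AND(0, 1) = 0
s2 = XOR(s1, s0) = XOR(0, 1) = 1
s3 = OR(s1, s2) = OR(0, 1) = 1
s4 = AND(s3, A) = AND(1, 1) = 1
s5 = XOR(B, E) = XOR(1, 0) = 1
s6 = AND(s3, s5) = AND(1, 1) = 1
s7 = XOR(s4, s6) = XOR(1, 1) = 0
So s7 = 0.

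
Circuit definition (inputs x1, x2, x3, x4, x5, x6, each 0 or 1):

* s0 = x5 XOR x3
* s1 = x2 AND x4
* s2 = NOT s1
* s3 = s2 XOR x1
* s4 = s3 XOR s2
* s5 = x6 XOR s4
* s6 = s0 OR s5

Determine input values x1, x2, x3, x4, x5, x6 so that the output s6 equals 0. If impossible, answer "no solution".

x1=0, x2=0, x3=1, x4=1, x5=1, x6=0

Check with x1=0, x2=0, x3=1, x4=1, x5=1, x6=0:
s0 = x5 XOR x3 = 1 XOR 1 = 0
s1 = x2 AND x4 = 0 AND 1 = 0
s2 = NOT s1 = NOT 0 = 1
s3 = s2 XOR x1 = 1 XOR 0 = 1
s4 = s3 XOR s2 = 1 XOR 1 = 0
s5 = x6 XOR s4 = 0 XOR 0 = 0
s6 = s0 OR s5 = 0 OR 0 = 0
So s6 = 0 as required.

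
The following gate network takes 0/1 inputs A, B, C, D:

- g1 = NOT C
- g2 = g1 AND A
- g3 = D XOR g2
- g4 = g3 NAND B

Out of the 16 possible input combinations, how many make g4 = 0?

g4 = g3 NAND B must be 0, so both g3 = 1 and B = 1.
g3 = D XOR g2 must be 1, so D and g2 differ.
Enumerating the 16 input combinations, 4 give g4 = 0 and 12 give g4 = 1.

4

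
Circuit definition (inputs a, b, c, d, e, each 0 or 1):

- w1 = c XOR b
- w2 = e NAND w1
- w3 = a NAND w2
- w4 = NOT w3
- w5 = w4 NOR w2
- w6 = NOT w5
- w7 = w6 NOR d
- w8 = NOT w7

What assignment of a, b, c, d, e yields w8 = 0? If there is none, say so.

w8 = NOT w7 must be 0, so w7 = 1.
Check with a=1 b=0 c=1 d=0 e=1:
w1 = c XOR b = 1 XOR 0 = 1
w2 = e NAND w1 = 1 NAND 1 = 0
w3 = a NAND w2 = 1 NAND 0 = 1
w4 = NOT w3 = NOT 1 = 0
w5 = w4 NOR w2 = 0 NOR 0 = 1
w6 = NOT w5 = NOT 1 = 0
w7 = w6 NOR d = 0 NOR 0 = 1
w8 = NOT w7 = NOT 1 = 0
So w8 = 0 as required.

a=1 b=0 c=1 d=0 e=1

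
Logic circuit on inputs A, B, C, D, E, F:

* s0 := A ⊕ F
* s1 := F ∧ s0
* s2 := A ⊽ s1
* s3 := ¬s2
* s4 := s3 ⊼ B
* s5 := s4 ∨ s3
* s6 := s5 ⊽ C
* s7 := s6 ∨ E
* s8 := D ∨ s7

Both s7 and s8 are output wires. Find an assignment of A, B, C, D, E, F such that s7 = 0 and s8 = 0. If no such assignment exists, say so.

A=0 B=0 C=1 D=0 E=0 F=0

Check with A=0 B=0 C=1 D=0 E=0 F=0:
s0 = A ⊕ F = 0 ⊕ 0 = 0
s1 = F ∧ s0 = 0 ∧ 0 = 0
s2 = A ⊽ s1 = 0 ⊽ 0 = 1
s3 = ¬s2 = ¬1 = 0
s4 = s3 ⊼ B = 0 ⊼ 0 = 1
s5 = s4 ∨ s3 = 1 ∨ 0 = 1
s6 = s5 ⊽ C = 1 ⊽ 1 = 0
s7 = s6 ∨ E = 0 ∨ 0 = 0
s8 = D ∨ s7 = 0 ∨ 0 = 0
So s7 = 0 and s8 = 0.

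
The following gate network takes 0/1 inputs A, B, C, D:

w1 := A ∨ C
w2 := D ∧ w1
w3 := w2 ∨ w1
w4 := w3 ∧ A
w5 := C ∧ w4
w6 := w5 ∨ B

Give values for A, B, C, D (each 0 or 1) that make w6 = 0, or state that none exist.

Check with A=0 B=0 C=1 D=0:
w1 = A ∨ C = 0 ∨ 1 = 1
w2 = D ∧ w1 = 0 ∧ 1 = 0
w3 = w2 ∨ w1 = 0 ∨ 1 = 1
w4 = w3 ∧ A = 1 ∧ 0 = 0
w5 = C ∧ w4 = 1 ∧ 0 = 0
w6 = w5 ∨ B = 0 ∨ 0 = 0
So w6 = 0 as required.

A=0 B=0 C=1 D=0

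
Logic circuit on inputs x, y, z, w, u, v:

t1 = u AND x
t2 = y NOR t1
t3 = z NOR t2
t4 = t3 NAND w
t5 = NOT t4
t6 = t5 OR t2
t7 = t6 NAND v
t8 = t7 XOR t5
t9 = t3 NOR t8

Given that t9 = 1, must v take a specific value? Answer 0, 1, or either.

t9 = t3 NOR t8 must be 1, so both t3 = 0 and t8 = 0.
t3 = z NOR t2 must be 0, so at least one of z, t2 is 1.
Every assignment with t9 = 1 has v = 1; there are 12 such assignment(s).

1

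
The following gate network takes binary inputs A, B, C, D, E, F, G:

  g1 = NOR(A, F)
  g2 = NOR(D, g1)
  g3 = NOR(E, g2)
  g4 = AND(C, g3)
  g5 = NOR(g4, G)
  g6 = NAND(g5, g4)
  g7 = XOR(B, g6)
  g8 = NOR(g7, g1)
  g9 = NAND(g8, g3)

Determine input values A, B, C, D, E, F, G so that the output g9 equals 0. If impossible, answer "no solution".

A=1, B=1, C=0, D=1, E=0, F=1, G=1

g9 = NAND(g8, g3) must be 0, so both g8 = 1 and g3 = 1.
g8 = NOR(g7, g1) must be 1, so both g7 = 0 and g1 = 0.
Check with A=1, B=1, C=0, D=1, E=0, F=1, G=1:
g1 = NOR(A, F) = NOR(1, 1) = 0
g2 = NOR(D, g1) = NOR(1, 0) = 0
g3 = NOR(E, g2) = NOR(0, 0) = 1
g4 = AND(C, g3) = AND(0, 1) = 0
g5 = NOR(g4, G) = NOR(0, 1) = 0
g6 = NAND(g5, g4) = NAND(0, 0) = 1
g7 = XOR(B, g6) = XOR(1, 1) = 0
g8 = NOR(g7, g1) = NOR(0, 0) = 1
g9 = NAND(g8, g3) = NAND(1, 1) = 0
So g9 = 0 as required.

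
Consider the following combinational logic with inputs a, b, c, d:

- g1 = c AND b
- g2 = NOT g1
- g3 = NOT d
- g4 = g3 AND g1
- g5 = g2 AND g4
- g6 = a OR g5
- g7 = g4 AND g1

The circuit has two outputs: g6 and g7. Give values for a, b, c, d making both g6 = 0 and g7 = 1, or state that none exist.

a=0, b=1, c=1, d=0

Check with a=0, b=1, c=1, d=0:
g1 = c AND b = 1 AND 1 = 1
g2 = NOT g1 = NOT 1 = 0
g3 = NOT d = NOT 0 = 1
g4 = g3 AND g1 = 1 AND 1 = 1
g5 = g2 AND g4 = 0 AND 1 = 0
g6 = a OR g5 = 0 OR 0 = 0
g7 = g4 AND g1 = 1 AND 1 = 1
So g6 = 0 and g7 = 1.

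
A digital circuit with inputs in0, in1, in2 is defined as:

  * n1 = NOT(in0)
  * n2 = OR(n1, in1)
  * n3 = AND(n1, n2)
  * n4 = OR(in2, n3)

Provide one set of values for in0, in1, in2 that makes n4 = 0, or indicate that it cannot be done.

n4 = OR(in2, n3) must be 0, so both in2 = 0 and n3 = 0.
n3 = AND(n1, n2) must be 0, so at least one of n1, n2 is 0.
Check with in0=1, in1=1, in2=0:
n1 = NOT(in0) = NOT 1 = 0
n2 = OR(n1, in1) = OR(0, 1) = 1
n3 = AND(n1, n2) = AND(0, 1) = 0
n4 = OR(in2, n3) = OR(0, 0) = 0
So n4 = 0 as required.

in0=1, in1=1, in2=0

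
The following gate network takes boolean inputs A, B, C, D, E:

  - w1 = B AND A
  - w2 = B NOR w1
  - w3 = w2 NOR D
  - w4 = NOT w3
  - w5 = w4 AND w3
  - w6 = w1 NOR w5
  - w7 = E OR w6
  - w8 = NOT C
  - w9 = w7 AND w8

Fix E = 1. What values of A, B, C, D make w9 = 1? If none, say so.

A=1 B=0 C=0 D=1

w9 = w7 AND w8 must be 1, so both w7 = 1 and w8 = 1.
Check with E = 1 and A=1, B=0, C=0, D=1:
w1 = B AND A = 0 AND 1 = 0
w2 = B NOR w1 = 0 NOR 0 = 1
w3 = w2 NOR D = 1 NOR 1 = 0
w4 = NOT w3 = NOT 0 = 1
w5 = w4 AND w3 = 1 AND 0 = 0
w6 = w1 NOR w5 = 0 NOR 0 = 1
w7 = E OR w6 = 1 OR 1 = 1
w8 = NOT C = NOT 0 = 1
w9 = w7 AND w8 = 1 AND 1 = 1
So w9 = 1.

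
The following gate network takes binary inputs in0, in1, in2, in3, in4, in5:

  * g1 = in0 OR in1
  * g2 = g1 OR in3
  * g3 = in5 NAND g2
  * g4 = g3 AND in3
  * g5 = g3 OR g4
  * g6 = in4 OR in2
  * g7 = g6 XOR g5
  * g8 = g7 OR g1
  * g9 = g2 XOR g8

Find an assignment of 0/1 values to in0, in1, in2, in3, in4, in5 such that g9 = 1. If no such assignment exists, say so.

in0=0, in1=0, in2=0, in3=1, in4=1, in5=0

g9 = g2 XOR g8 must be 1, so g2 and g8 differ.
Check with in0=0, in1=0, in2=0, in3=1, in4=1, in5=0:
g1 = in0 OR in1 = 0 OR 0 = 0
g2 = g1 OR in3 = 0 OR 1 = 1
g3 = in5 NAND g2 = 0 NAND 1 = 1
g4 = g3 AND in3 = 1 AND 1 = 1
g5 = g3 OR g4 = 1 OR 1 = 1
g6 = in4 OR in2 = 1 OR 0 = 1
g7 = g6 XOR g5 = 1 XOR 1 = 0
g8 = g7 OR g1 = 0 OR 0 = 0
g9 = g2 XOR g8 = 1 XOR 0 = 1
So g9 = 1 as required.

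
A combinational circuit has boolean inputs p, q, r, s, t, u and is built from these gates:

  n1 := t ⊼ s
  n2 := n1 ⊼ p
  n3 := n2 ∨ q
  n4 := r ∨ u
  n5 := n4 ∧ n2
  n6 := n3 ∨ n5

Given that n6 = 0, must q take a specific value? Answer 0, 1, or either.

0

n6 = n3 ∨ n5 must be 0, so both n3 = 0 and n5 = 0.
n3 = n2 ∨ q must be 0, so both n2 = 0 and q = 0.
n5 = n4 ∧ n2 must be 0, so at least one of n4, n2 is 0.
Every assignment with n6 = 0 has q = 0; there are 12 such assignment(s).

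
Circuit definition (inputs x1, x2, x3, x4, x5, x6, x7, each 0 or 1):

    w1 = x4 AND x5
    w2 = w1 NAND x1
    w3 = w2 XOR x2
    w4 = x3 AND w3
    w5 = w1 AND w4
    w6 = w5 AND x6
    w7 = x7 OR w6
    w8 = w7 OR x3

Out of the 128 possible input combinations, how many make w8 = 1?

w8 = w7 OR x3 must be 1, so at least one of w7, x3 is 1.
Enumerating the 128 input combinations, 96 give w8 = 1 and 32 give w8 = 0.

96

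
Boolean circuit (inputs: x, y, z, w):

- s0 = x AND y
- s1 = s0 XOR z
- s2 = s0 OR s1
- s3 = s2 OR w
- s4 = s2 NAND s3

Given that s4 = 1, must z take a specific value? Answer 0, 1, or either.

s4 = s2 NAND s3 must be 1, so at least one of s2, s3 is 0.
Every assignment with s4 = 1 has z = 0; there are 6 such assignment(s).

0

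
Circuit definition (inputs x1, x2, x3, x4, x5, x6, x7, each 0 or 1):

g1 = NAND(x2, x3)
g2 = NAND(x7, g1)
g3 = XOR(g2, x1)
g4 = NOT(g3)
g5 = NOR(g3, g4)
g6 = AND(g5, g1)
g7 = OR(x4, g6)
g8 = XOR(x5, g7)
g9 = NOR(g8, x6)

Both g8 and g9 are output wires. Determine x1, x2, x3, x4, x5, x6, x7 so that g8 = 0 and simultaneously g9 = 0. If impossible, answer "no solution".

Check with x1=1 x2=1 x3=1 x4=0 x5=0 x6=1 x7=1:
g1 = NAND(x2, x3) = NAND(1, 1) = 0
g2 = NAND(x7, g1) = NAND(1, 0) = 1
g3 = XOR(g2, x1) = XOR(1, 1) = 0
g4 = NOT(g3) = NOT 0 = 1
g5 = NOR(g3, g4) = NOR(0, 1) = 0
g6 = AND(g5, g1) = AND(0, 0) = 0
g7 = OR(x4, g6) = OR(0, 0) = 0
g8 = XOR(x5, g7) = XOR(0, 0) = 0
g9 = NOR(g8, x6) = NOR(0, 1) = 0
So g8 = 0 and g9 = 0.

x1=1 x2=1 x3=1 x4=0 x5=0 x6=1 x7=1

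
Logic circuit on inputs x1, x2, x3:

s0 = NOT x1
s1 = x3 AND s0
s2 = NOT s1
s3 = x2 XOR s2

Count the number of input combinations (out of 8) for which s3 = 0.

4

s3 = x2 XOR s2 must be 0, so x2 and s2 are equal.
Satisfying assignments:
  x1=0, x2=0, x3=1
  x1=0, x2=1, x3=0
  x1=1, x2=1, x3=0
  x1=1, x2=1, x3=1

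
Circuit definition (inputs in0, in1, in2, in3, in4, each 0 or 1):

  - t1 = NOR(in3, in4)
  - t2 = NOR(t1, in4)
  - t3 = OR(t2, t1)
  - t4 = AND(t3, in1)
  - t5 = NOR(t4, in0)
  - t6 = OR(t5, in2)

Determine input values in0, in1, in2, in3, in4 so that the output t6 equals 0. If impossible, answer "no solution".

Check with in0=1, in1=0, in2=0, in3=1, in4=1:
t1 = NOR(in3, in4) = NOR(1, 1) = 0
t2 = NOR(t1, in4) = NOR(0, 1) = 0
t3 = OR(t2, t1) = OR(0, 0) = 0
t4 = AND(t3, in1) = AND(0, 0) = 0
t5 = NOR(t4, in0) = NOR(0, 1) = 0
t6 = OR(t5, in2) = OR(0, 0) = 0
So t6 = 0 as required.

in0=1, in1=0, in2=0, in3=1, in4=1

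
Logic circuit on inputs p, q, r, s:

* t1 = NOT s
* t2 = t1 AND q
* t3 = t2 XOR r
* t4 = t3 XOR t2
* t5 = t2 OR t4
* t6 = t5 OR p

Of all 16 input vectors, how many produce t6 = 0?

t6 = t5 OR p must be 0, so both t5 = 0 and p = 0.
t5 = t2 OR t4 must be 0, so both t2 = 0 and t4 = 0.
Satisfying assignments:
  p=0, q=0, r=0, s=0
  p=0, q=0, r=0, s=1
  p=0, q=1, r=0, s=1

3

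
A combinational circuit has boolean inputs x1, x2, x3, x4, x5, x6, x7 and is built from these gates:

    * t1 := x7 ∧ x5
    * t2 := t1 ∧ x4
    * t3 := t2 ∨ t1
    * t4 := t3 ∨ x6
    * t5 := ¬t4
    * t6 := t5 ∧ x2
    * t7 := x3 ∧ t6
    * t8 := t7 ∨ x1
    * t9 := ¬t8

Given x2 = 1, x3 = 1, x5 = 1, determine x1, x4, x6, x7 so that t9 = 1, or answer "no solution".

t9 = ¬t8 must be 1, so t8 = 0.
Check with x2 = 1, x3 = 1, x5 = 1 and x1=0, x4=1, x6=1, x7=0:
t1 = x7 ∧ x5 = 0 ∧ 1 = 0
t2 = t1 ∧ x4 = 0 ∧ 1 = 0
t3 = t2 ∨ t1 = 0 ∨ 0 = 0
t4 = t3 ∨ x6 = 0 ∨ 1 = 1
t5 = ¬t4 = ¬1 = 0
t6 = t5 ∧ x2 = 0 ∧ 1 = 0
t7 = x3 ∧ t6 = 1 ∧ 0 = 0
t8 = t7 ∨ x1 = 0 ∨ 0 = 0
t9 = ¬t8 = ¬0 = 1
So t9 = 1.

x1=0, x4=1, x6=1, x7=0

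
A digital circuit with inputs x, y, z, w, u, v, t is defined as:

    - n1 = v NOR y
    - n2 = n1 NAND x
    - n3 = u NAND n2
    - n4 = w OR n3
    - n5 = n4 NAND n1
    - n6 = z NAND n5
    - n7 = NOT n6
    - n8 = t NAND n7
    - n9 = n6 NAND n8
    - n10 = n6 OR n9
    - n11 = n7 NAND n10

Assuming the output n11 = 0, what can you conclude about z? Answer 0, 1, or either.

1

n11 = n7 NAND n10 must be 0, so both n7 = 1 and n10 = 1.
n7 = NOT n6 must be 1, so n6 = 0.
Every assignment with n11 = 0 has z = 1; there are 50 such assignment(s).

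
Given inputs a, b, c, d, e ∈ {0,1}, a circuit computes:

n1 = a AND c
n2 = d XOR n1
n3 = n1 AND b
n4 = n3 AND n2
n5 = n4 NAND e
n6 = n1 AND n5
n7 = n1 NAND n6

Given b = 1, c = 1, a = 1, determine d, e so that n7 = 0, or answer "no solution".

d=0, e=0

n7 = n1 NAND n6 must be 0, so both n1 = 1 and n6 = 1.
Check with b = 1, c = 1, a = 1 and d=0, e=0:
n1 = a AND c = 1 AND 1 = 1
n2 = d XOR n1 = 0 XOR 1 = 1
n3 = n1 AND b = 1 AND 1 = 1
n4 = n3 AND n2 = 1 AND 1 = 1
n5 = n4 NAND e = 1 NAND 0 = 1
n6 = n1 AND n5 = 1 AND 1 = 1
n7 = n1 NAND n6 = 1 NAND 1 = 0
So n7 = 0.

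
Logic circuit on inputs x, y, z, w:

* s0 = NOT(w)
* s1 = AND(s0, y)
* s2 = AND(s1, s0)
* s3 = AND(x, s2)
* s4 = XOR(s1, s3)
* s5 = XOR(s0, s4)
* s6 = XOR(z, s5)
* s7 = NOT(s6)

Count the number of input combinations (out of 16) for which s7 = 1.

s7 = NOT(s6) must be 1, so s6 = 0.
s6 = XOR(z, s5) must be 0, so z and s5 are equal.
Enumerating the 16 input combinations, 8 give s7 = 1 and 8 give s7 = 0.

8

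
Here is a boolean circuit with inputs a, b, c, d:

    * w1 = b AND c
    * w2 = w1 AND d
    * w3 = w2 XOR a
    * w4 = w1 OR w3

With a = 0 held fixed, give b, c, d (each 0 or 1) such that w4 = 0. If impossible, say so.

w4 = w1 OR w3 must be 0, so both w1 = 0 and w3 = 0.
w1 = b AND c must be 0, so at least one of b, c is 0.
Check with a = 0 and b=0, c=1, d=0:
w1 = b AND c = 0 AND 1 = 0
w2 = w1 AND d = 0 AND 0 = 0
w3 = w2 XOR a = 0 XOR 0 = 0
w4 = w1 OR w3 = 0 OR 0 = 0
So w4 = 0.

b=0, c=1, d=0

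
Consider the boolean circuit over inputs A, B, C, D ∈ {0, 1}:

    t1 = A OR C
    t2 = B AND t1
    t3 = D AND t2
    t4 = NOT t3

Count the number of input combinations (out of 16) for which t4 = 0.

3

t4 = NOT t3 must be 0, so t3 = 1.
t3 = D AND t2 must be 1, so both D = 1 and t2 = 1.
Satisfying assignments:
  A=0, B=1, C=1, D=1
  A=1, B=1, C=0, D=1
  A=1, B=1, C=1, D=1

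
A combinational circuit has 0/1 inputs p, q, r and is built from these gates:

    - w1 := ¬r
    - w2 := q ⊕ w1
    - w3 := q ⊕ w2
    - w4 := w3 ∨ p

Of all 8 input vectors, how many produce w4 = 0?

w4 = w3 ∨ p must be 0, so both w3 = 0 and p = 0.
Enumerating the 8 input combinations, 2 give w4 = 0 and 6 give w4 = 1.

2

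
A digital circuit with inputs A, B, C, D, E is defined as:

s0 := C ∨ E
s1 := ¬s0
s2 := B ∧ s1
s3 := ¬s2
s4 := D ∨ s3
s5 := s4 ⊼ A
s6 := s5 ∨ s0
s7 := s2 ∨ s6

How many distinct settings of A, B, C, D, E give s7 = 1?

s7 = s2 ∨ s6 must be 1, so at least one of s2, s6 is 1.
Enumerating the 32 input combinations, 30 give s7 = 1 and 2 give s7 = 0.

30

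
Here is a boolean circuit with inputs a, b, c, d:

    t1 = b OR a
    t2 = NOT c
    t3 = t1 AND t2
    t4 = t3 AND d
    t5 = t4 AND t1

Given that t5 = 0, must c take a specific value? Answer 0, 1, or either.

either

Both values of c occur among assignments with t5 = 0:
  c=0: a=0, b=0, c=0, d=0
  c=1: a=0, b=0, c=1, d=0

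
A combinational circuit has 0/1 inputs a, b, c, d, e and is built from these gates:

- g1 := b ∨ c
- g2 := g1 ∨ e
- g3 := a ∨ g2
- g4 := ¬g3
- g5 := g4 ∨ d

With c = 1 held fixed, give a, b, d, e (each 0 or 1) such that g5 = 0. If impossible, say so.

a=1, b=1, d=0, e=1

g5 = g4 ∨ d must be 0, so both g4 = 0 and d = 0.
g4 = ¬g3 must be 0, so g3 = 1.
Check with c = 1 and a=1, b=1, d=0, e=1:
g1 = b ∨ c = 1 ∨ 1 = 1
g2 = g1 ∨ e = 1 ∨ 1 = 1
g3 = a ∨ g2 = 1 ∨ 1 = 1
g4 = ¬g3 = ¬1 = 0
g5 = g4 ∨ d = 0 ∨ 0 = 0
So g5 = 0.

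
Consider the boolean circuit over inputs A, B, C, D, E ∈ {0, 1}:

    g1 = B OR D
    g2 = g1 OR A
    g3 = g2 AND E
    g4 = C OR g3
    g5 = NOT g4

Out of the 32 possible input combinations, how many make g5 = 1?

g5 = NOT g4 must be 1, so g4 = 0.
g4 = C OR g3 must be 0, so both C = 0 and g3 = 0.
Enumerating the 32 input combinations, 9 give g5 = 1 and 23 give g5 = 0.

9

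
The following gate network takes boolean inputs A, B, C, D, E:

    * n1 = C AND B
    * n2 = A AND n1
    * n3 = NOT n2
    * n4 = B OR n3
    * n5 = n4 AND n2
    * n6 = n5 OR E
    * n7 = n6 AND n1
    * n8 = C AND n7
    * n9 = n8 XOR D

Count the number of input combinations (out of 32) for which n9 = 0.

16

n9 = n8 XOR D must be 0, so n8 and D are equal.
Enumerating the 32 input combinations, 16 give n9 = 0 and 16 give n9 = 1.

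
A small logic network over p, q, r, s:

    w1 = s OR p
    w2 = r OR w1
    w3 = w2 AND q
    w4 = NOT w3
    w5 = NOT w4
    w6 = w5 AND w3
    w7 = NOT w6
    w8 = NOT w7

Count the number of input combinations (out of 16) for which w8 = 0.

9

w8 = NOT w7 must be 0, so w7 = 1.
w7 = NOT w6 must be 1, so w6 = 0.
Enumerating the 16 input combinations, 9 give w8 = 0 and 7 give w8 = 1.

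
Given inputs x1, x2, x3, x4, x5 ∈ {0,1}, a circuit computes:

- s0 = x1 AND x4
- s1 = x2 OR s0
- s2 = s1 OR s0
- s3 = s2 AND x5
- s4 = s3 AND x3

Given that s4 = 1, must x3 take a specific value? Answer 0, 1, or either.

1

s4 = s3 AND x3 must be 1, so both s3 = 1 and x3 = 1.
Every assignment with s4 = 1 has x3 = 1; there are 5 such assignment(s).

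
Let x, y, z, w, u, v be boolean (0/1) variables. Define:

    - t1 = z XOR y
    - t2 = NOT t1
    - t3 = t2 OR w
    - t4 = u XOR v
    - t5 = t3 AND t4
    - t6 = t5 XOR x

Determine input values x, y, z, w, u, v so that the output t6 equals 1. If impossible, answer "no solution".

x=0, y=0, z=1, w=1, u=1, v=0

Check with x=0, y=0, z=1, w=1, u=1, v=0:
t1 = z XOR y = 1 XOR 0 = 1
t2 = NOT t1 = NOT 1 = 0
t3 = t2 OR w = 0 OR 1 = 1
t4 = u XOR v = 1 XOR 0 = 1
t5 = t3 AND t4 = 1 AND 1 = 1
t6 = t5 XOR x = 1 XOR 0 = 1
So t6 = 1 as required.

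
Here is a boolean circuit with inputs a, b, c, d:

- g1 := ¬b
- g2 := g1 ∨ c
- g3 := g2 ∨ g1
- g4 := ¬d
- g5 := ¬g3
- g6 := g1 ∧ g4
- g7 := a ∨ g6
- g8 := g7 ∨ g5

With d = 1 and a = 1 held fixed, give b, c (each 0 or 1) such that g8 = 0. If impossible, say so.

no solution exists

With d = 1 and a = 1 fixed, none of the 4 settings of b, c give g8 = 0.
For example, with b=0, c=0:
g1 = ¬b = ¬0 = 1
g2 = g1 ∨ c = 1 ∨ 0 = 1
g3 = g2 ∨ g1 = 1 ∨ 1 = 1
g4 = ¬d = ¬1 = 0
g5 = ¬g3 = ¬1 = 0
g6 = g1 ∧ g4 = 1 ∧ 0 = 0
g7 = a ∨ g6 = 1 ∨ 0 = 1
g8 = g7 ∨ g5 = 1 ∨ 0 = 1
giving g8 = 1 ≠ 0.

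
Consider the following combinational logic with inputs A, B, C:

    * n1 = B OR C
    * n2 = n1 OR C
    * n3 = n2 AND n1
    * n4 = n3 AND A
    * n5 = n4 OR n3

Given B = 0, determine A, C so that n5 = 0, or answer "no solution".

Check with B = 0 and A=0, C=0:
n1 = B OR C = 0 OR 0 = 0
n2 = n1 OR C = 0 OR 0 = 0
n3 = n2 AND n1 = 0 AND 0 = 0
n4 = n3 AND A = 0 AND 0 = 0
n5 = n4 OR n3 = 0 OR 0 = 0
So n5 = 0.

A=0 C=0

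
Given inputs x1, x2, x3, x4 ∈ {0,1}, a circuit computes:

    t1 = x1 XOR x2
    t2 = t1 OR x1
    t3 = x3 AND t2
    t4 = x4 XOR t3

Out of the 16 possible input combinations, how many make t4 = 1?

t4 = x4 XOR t3 must be 1, so x4 and t3 differ.
Enumerating the 16 input combinations, 8 give t4 = 1 and 8 give t4 = 0.

8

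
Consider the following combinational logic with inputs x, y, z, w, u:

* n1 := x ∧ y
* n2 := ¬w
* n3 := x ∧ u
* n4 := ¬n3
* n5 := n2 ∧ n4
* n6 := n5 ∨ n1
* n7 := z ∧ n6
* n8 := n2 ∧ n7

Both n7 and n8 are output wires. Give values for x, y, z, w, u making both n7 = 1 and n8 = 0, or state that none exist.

Check with x=1, y=1, z=1, w=1, u=1:
n1 = x ∧ y = 1 ∧ 1 = 1
n2 = ¬w = ¬1 = 0
n3 = x ∧ u = 1 ∧ 1 = 1
n4 = ¬n3 = ¬1 = 0
n5 = n2 ∧ n4 = 0 ∧ 0 = 0
n6 = n5 ∨ n1 = 0 ∨ 1 = 1
n7 = z ∧ n6 = 1 ∧ 1 = 1
n8 = n2 ∧ n7 = 0 ∧ 1 = 0
So n7 = 1 and n8 = 0.

x=1, y=1, z=1, w=1, u=1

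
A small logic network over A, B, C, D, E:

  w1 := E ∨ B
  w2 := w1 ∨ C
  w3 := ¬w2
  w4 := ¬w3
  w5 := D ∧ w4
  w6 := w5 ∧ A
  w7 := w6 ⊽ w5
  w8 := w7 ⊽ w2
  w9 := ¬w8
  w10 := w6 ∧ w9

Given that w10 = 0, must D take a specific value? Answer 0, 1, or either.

either

Both values of D occur among assignments with w10 = 0:
  D=0: A=0, B=0, C=0, D=0, E=0
  D=1: A=0, B=0, C=0, D=1, E=0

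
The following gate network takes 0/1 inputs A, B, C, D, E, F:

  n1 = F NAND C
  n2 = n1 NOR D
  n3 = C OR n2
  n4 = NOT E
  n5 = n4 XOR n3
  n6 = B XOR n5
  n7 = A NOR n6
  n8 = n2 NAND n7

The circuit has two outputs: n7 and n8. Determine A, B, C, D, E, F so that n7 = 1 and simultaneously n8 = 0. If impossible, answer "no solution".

Check with A=0 B=0 C=1 D=0 E=0 F=1:
n1 = F NAND C = 1 NAND 1 = 0
n2 = n1 NOR D = 0 NOR 0 = 1
n3 = C OR n2 = 1 OR 1 = 1
n4 = NOT E = NOT 0 = 1
n5 = n4 XOR n3 = 1 XOR 1 = 0
n6 = B XOR n5 = 0 XOR 0 = 0
n7 = A NOR n6 = 0 NOR 0 = 1
n8 = n2 NAND n7 = 1 NAND 1 = 0
So n7 = 1 and n8 = 0.

A=0 B=0 C=1 D=0 E=0 F=1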